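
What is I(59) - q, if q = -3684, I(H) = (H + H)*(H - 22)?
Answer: 8050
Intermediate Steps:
I(H) = 2*H*(-22 + H) (I(H) = (2*H)*(-22 + H) = 2*H*(-22 + H))
I(59) - q = 2*59*(-22 + 59) - 1*(-3684) = 2*59*37 + 3684 = 4366 + 3684 = 8050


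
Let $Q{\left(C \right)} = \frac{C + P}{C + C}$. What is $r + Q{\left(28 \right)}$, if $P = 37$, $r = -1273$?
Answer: $- \frac{71223}{56} \approx -1271.8$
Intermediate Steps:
$Q{\left(C \right)} = \frac{37 + C}{2 C}$ ($Q{\left(C \right)} = \frac{C + 37}{C + C} = \frac{37 + C}{2 C}$)
$r + Q{\left(28 \right)} = -1273 + \frac{37 + 28}{2 \cdot 28} = -1273 + \frac{1}{2} \cdot \frac{1}{28} \cdot 65 = -1273 + \frac{65}{56} = - \frac{71223}{56}$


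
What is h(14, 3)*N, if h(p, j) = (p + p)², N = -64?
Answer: -50176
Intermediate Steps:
h(p, j) = 4*p² (h(p, j) = (2*p)² = 4*p²)
h(14, 3)*N = (4*14²)*(-64) = (4*196)*(-64) = 784*(-64) = -50176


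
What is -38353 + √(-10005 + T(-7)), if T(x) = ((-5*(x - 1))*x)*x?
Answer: -38353 + I*√8045 ≈ -38353.0 + 89.694*I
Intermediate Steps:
T(x) = x²*(5 - 5*x) (T(x) = ((-5*(-1 + x))*x)*x = ((5 - 5*x)*x)*x = (x*(5 - 5*x))*x = x²*(5 - 5*x))
-38353 + √(-10005 + T(-7)) = -38353 + √(-10005 + 5*(-7)²*(1 - 1*(-7))) = -38353 + √(-10005 + 5*49*(1 + 7)) = -38353 + √(-10005 + 5*49*8) = -38353 + √(-10005 + 1960) = -38353 + √(-8045) = -38353 + I*√8045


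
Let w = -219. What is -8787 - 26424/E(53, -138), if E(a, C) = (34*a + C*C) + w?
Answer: -181275873/20627 ≈ -8788.3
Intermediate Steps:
E(a, C) = -219 + C² + 34*a (E(a, C) = (34*a + C*C) - 219 = (34*a + C²) - 219 = (C² + 34*a) - 219 = -219 + C² + 34*a)
-8787 - 26424/E(53, -138) = -8787 - 26424/(-219 + (-138)² + 34*53) = -8787 - 26424/(-219 + 19044 + 1802) = -8787 - 26424/20627 = -181275873/20627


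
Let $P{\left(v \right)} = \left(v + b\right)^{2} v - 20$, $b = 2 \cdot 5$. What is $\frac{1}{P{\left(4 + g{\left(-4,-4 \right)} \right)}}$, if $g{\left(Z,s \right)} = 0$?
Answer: $\frac{1}{764} \approx 0.0013089$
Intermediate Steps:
$b = 10$
$P{\left(v \right)} = -20 + v \left(10 + v\right)^{2}$ ($P{\left(v \right)} = \left(v + 10\right)^{2} v - 20 = \left(10 + v\right)^{2} v - 20 = v \left(10 + v\right)^{2} - 20 = -20 + v \left(10 + v\right)^{2}$)
$\frac{1}{P{\left(4 + g{\left(-4,-4 \right)} \right)}} = \frac{1}{-20 + \left(4 + 0\right) \left(10 + \left(4 + 0\right)\right)^{2}} = \frac{1}{-20 + 4 \left(10 + 4\right)^{2}} = \frac{1}{-20 + 4 \cdot 14^{2}} = \frac{1}{-20 + 4 \cdot 196} = \frac{1}{-20 + 784} = \frac{1}{764}$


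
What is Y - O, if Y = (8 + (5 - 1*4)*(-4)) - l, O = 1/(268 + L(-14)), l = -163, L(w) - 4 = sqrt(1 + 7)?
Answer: 1544215/9247 + sqrt(2)/36988 ≈ 167.00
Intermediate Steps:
L(w) = 4 + 2*sqrt(2) (L(w) = 4 + sqrt(1 + 7) = 4 + sqrt(8) = 4 + 2*sqrt(2))
O = 1/(272 + 2*sqrt(2)) (O = 1/(268 + (4 + 2*sqrt(2))) = 1/(272 + 2*sqrt(2)) ≈ 0.0036386)
Y = 167 (Y = (8 + (5 - 1*4)*(-4)) - 1*(-163) = (8 + (5 - 4)*(-4)) + 163 = (8 + 1*(-4)) + 163 = (8 - 4) + 163 = 4 + 163 = 167)
Y - O = 167 - (34/9247 - sqrt(2)/36988) = 167 + (-34/9247 + sqrt(2)/36988) = 1544215/9247 + sqrt(2)/36988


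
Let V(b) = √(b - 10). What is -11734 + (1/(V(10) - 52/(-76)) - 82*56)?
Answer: -212219/13 ≈ -16325.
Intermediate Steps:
V(b) = √(-10 + b)
-11734 + (1/(V(10) - 52/(-76)) - 82*56) = -11734 + (1/(√(-10 + 10) - 52/(-76)) - 82*56) = -11734 + (1/(√0 - 52*(-1/76)) - 4592) = -11734 + (1/(0 + 13/19) - 4592) = -11734 + (1/(13/19) - 4592) = -11734 + (19/13 - 4592) = -11734 - 59677/13 = -212219/13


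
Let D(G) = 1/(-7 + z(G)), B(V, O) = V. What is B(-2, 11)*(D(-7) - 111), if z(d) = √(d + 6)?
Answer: 5557/25 + I/25 ≈ 222.28 + 0.04*I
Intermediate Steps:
z(d) = √(6 + d)
D(G) = 1/(-7 + √(6 + G))
B(-2, 11)*(D(-7) - 111) = -2*(1/(-7 + √(6 - 7)) - 111) = -2*(1/(-7 + √(-1)) - 111) = -2*(1/(-7 + I) - 111) = -2*((-7 - I)/50 - 111) = -2*(-111 + (-7 - I)/50) = 222 - (-7 - I)/25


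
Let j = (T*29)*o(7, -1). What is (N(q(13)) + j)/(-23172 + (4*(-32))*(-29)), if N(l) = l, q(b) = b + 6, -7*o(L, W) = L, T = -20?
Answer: -599/19460 ≈ -0.030781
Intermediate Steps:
o(L, W) = -L/7
q(b) = 6 + b
j = 580 (j = (-20*29)*(-1/7*7) = -580*(-1) = 580)
(N(q(13)) + j)/(-23172 + (4*(-32))*(-29)) = ((6 + 13) + 580)/(-23172 + (4*(-32))*(-29)) = (19 + 580)/(-23172 - 128*(-29)) = 599/(-23172 + 3712) = 599/(-19460) = 599*(-1/19460) = -599/19460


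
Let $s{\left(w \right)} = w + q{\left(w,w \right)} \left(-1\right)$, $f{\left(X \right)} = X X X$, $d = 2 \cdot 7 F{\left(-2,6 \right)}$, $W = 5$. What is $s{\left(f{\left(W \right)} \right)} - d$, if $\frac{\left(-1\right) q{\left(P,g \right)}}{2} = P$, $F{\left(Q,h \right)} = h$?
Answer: $291$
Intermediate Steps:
$d = 84$ ($d = 2 \cdot 7 \cdot 6 = 14 \cdot 6 = 84$)
$q{\left(P,g \right)} = - 2 P$
$f{\left(X \right)} = X^{3}$ ($f{\left(X \right)} = X^{2} X = X^{3}$)
$s{\left(w \right)} = 3 w$ ($s{\left(w \right)} = w + - 2 w \left(-1\right) = w + 2 w = 3 w$)
$s{\left(f{\left(W \right)} \right)} - d = 3 \cdot 5^{3} - 84 = 3 \cdot 125 - 84 = 375 - 84 = 291$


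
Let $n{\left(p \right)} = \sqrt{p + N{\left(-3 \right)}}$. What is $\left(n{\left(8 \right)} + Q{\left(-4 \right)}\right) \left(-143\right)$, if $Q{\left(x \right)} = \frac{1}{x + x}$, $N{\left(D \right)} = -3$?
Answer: $\frac{143}{8} - 143 \sqrt{5} \approx -301.88$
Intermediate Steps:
$Q{\left(x \right)} = \frac{1}{2 x}$
$n{\left(p \right)} = \sqrt{-3 + p}$ ($n{\left(p \right)} = \sqrt{p - 3} = \sqrt{-3 + p}$)
$\left(n{\left(8 \right)} + Q{\left(-4 \right)}\right) \left(-143\right) = \left(\sqrt{-3 + 8} + \frac{1}{2 \left(-4\right)}\right) \left(-143\right) = \left(\sqrt{5} + \frac{1}{2} \left(- \frac{1}{4}\right)\right) \left(-143\right) = \left(\sqrt{5} - \frac{1}{8}\right) \left(-143\right) = \left(- \frac{1}{8} + \sqrt{5}\right) \left(-143\right) = \frac{143}{8} - 143 \sqrt{5}$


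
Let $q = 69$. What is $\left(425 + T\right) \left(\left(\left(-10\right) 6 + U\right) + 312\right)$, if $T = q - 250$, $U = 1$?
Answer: $61732$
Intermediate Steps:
$T = -181$ ($T = 69 - 250 = -181$)
$\left(425 + T\right) \left(\left(\left(-10\right) 6 + U\right) + 312\right) = \left(425 - 181\right) \left(\left(\left(-10\right) 6 + 1\right) + 312\right) = 244 \left(\left(-60 + 1\right) + 312\right) = 244 \left(-59 + 312\right) = 244 \cdot 253 = 61732$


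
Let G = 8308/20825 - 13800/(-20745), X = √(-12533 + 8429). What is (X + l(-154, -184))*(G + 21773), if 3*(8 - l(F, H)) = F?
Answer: 111626341419742/86402925 + 1254228555278*I*√114/9600325 ≈ 1.2919e+6 + 1.3949e+6*I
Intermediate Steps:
l(F, H) = 8 - F/3
X = 6*I*√114 (X = √(-4104) = 6*I*√114 ≈ 64.063*I)
G = 30648964/28800975 (G = 8308*(1/20825) - 13800*(-1/20745) = 8308/20825 + 920/1383 = 30648964/28800975 ≈ 1.0642)
(X + l(-154, -184))*(G + 21773) = (6*I*√114 + (8 - ⅓*(-154)))*(30648964/28800975 + 21773) = (6*I*√114 + (8 + 154/3))*(627114277639/28800975) = (6*I*√114 + 178/3)*(627114277639/28800975) = (178/3 + 6*I*√114)*(627114277639/28800975) = 111626341419742/86402925 + 1254228555278*I*√114/9600325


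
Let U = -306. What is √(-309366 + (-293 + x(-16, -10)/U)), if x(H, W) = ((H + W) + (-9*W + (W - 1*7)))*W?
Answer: 2*I*√201354766/51 ≈ 556.47*I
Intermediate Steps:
x(H, W) = W*(-7 + H - 7*W) (x(H, W) = ((H + W) + (-9*W + (W - 7)))*W = ((H + W) + (-9*W + (-7 + W)))*W = ((H + W) + (-7 - 8*W))*W = (-7 + H - 7*W)*W = W*(-7 + H - 7*W))
√(-309366 + (-293 + x(-16, -10)/U)) = √(-309366 + (-293 - 10*(-7 - 16 - 7*(-10))/(-306))) = √(-309366 + (-293 - 10*(-7 - 16 + 70)*(-1/306))) = √(-309366 + (-293 - 10*47*(-1/306))) = √(-309366 + (-293 - 470*(-1/306))) = √(-309366 + (-293 + 235/153)) = √(-309366 - 44594/153) = √(-47377592/153) = 2*I*√201354766/51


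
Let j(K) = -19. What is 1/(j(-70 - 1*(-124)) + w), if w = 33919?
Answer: 1/33900 ≈ 2.9499e-5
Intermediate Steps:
1/(j(-70 - 1*(-124)) + w) = 1/(-19 + 33919) = 1/33900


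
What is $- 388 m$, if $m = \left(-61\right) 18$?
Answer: $426024$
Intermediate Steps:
$m = -1098$
$- 388 m = \left(-388\right) \left(-1098\right) = 426024$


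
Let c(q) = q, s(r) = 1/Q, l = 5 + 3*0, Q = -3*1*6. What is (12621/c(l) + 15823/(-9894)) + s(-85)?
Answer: 187185466/74205 ≈ 2522.5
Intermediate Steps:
Q = -18 (Q = -3*6 = -18)
l = 5 (l = 5 + 0 = 5)
s(r) = -1/18 (s(r) = 1/(-18) = -1/18)
(12621/c(l) + 15823/(-9894)) + s(-85) = (12621/5 + 15823/(-9894)) - 1/18 = (12621*(⅕) + 15823*(-1/9894)) - 1/18 = (12621/5 - 15823/9894) - 1/18 = 124793059/49470 - 1/18 = 187185466/74205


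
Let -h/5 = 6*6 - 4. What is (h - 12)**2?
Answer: 29584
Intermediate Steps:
h = -160 (h = -5*(6*6 - 4) = -5*(36 - 4) = -5*32 = -160)
(h - 12)**2 = (-160 - 12)**2 = (-172)**2 = 29584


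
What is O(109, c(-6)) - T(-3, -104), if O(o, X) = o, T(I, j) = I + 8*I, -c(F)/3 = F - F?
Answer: 136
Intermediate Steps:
c(F) = 0 (c(F) = -3*(F - F) = -3*0 = 0)
T(I, j) = 9*I
O(109, c(-6)) - T(-3, -104) = 109 - 9*(-3) = 109 - 1*(-27) = 109 + 27 = 136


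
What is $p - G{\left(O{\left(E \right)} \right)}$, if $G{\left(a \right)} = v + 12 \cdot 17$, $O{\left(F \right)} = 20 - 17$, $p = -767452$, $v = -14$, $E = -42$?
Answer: $-767642$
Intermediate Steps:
$O{\left(F \right)} = 3$
$G{\left(a \right)} = 190$ ($G{\left(a \right)} = -14 + 12 \cdot 17 = -14 + 204 = 190$)
$p - G{\left(O{\left(E \right)} \right)} = -767452 - 190 = -767642$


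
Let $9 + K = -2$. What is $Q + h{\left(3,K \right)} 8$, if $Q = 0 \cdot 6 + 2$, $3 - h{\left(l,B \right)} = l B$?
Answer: $290$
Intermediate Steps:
$K = -11$ ($K = -9 - 2 = -11$)
$h{\left(l,B \right)} = 3 - B l$ ($h{\left(l,B \right)} = 3 - l B = 3 - B l$)
$Q = 2$ ($Q = 0 + 2 = 2$)
$Q + h{\left(3,K \right)} 8 = 2 + \left(3 - \left(-11\right) 3\right) 8 = 2 + \left(3 + 33\right) 8 = 2 + 36 \cdot 8 = 2 + 288 = 290$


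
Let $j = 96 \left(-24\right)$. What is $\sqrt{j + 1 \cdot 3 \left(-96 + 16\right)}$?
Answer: $4 i \sqrt{159} \approx 50.438 i$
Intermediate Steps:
$j = -2304$
$\sqrt{j + 1 \cdot 3 \left(-96 + 16\right)} = \sqrt{-2304 + 1 \cdot 3 \left(-96 + 16\right)} = \sqrt{-2304 + 3 \left(-80\right)} = \sqrt{-2304 - 240} = \sqrt{-2544} = 4 i \sqrt{159}$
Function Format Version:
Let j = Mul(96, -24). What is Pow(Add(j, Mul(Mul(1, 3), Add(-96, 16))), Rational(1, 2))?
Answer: Mul(4, I, Pow(159, Rational(1, 2))) ≈ Mul(50.438, I)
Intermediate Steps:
j = -2304
Pow(Add(j, Mul(Mul(1, 3), Add(-96, 16))), Rational(1, 2)) = Pow(Add(-2304, Mul(Mul(1, 3), Add(-96, 16))), Rational(1, 2)) = Pow(Add(-2304, Mul(3, -80)), Rational(1, 2)) = Pow(Add(-2304, -240), Rational(1, 2)) = Pow(-2544, Rational(1, 2)) = Mul(4, I, Pow(159, Rational(1, 2)))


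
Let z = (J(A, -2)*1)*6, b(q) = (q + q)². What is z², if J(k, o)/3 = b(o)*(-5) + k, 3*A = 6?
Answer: 1971216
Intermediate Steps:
A = 2 (A = (⅓)*6 = 2)
b(q) = 4*q² (b(q) = (2*q)² = 4*q²)
J(k, o) = -60*o² + 3*k (J(k, o) = 3*((4*o²)*(-5) + k) = 3*(-20*o² + k) = 3*(k - 20*o²) = -60*o² + 3*k)
z = -1404 (z = ((-60*(-2)² + 3*2)*1)*6 = ((-60*4 + 6)*1)*6 = ((-240 + 6)*1)*6 = -234*1*6 = -234*6 = -1404)
z² = (-1404)² = 1971216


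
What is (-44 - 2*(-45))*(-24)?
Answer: -1104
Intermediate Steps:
(-44 - 2*(-45))*(-24) = (-44 + 90)*(-24) = 46*(-24) = -1104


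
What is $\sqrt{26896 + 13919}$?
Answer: $3 \sqrt{4535} \approx 202.03$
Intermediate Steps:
$\sqrt{26896 + 13919} = \sqrt{40815} = 3 \sqrt{4535}$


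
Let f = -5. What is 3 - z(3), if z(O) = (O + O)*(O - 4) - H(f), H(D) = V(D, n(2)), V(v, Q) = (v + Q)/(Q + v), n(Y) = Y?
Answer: 10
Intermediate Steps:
V(v, Q) = 1 (V(v, Q) = (Q + v)/(Q + v) = 1)
H(D) = 1
z(O) = -1 + 2*O*(-4 + O) (z(O) = (O + O)*(O - 4) - 1*1 = (2*O)*(-4 + O) - 1 = 2*O*(-4 + O) - 1 = -1 + 2*O*(-4 + O))
3 - z(3) = 3 - (-1 - 8*3 + 2*3²) = 3 - (-1 - 24 + 2*9) = 3 - (-1 - 24 + 18) = 3 - 1*(-7) = 3 + 7 = 10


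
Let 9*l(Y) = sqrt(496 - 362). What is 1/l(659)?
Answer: 9*sqrt(134)/134 ≈ 0.77748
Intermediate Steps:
l(Y) = sqrt(134)/9 (l(Y) = sqrt(496 - 362)/9 = sqrt(134)/9)
1/l(659) = 1/(sqrt(134)/9) = 9*sqrt(134)/134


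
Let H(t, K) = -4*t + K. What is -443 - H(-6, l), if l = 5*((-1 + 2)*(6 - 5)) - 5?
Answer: -467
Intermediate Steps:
l = 0 (l = 5*(1*1) - 5 = 5*1 - 5 = 5 - 5 = 0)
H(t, K) = K - 4*t
-443 - H(-6, l) = -443 - (0 - 4*(-6)) = -443 - (0 + 24) = -443 - 1*24 = -443 - 24 = -467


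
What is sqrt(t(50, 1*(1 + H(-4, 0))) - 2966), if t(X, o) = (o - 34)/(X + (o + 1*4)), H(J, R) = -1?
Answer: I*sqrt(240297)/9 ≈ 54.467*I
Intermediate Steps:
t(X, o) = (-34 + o)/(4 + X + o) (t(X, o) = (-34 + o)/(X + (o + 4)) = (-34 + o)/(X + (4 + o)) = (-34 + o)/(4 + X + o))
sqrt(t(50, 1*(1 + H(-4, 0))) - 2966) = sqrt((-34 + 1*(1 - 1))/(4 + 50 + 1*(1 - 1)) - 2966) = sqrt((-34 + 1*0)/(4 + 50 + 1*0) - 2966) = sqrt((-34 + 0)/(4 + 50 + 0) - 2966) = sqrt(-34/54 - 2966) = sqrt((1/54)*(-34) - 2966) = sqrt(-17/27 - 2966) = sqrt(-80099/27) = I*sqrt(240297)/9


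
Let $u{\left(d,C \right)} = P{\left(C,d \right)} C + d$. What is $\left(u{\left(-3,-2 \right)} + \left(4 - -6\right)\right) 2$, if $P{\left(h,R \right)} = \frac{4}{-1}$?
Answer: $30$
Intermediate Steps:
$P{\left(h,R \right)} = -4$ ($P{\left(h,R \right)} = 4 \left(-1\right) = -4$)
$u{\left(d,C \right)} = d - 4 C$ ($u{\left(d,C \right)} = - 4 C + d = d - 4 C$)
$\left(u{\left(-3,-2 \right)} + \left(4 - -6\right)\right) 2 = \left(\left(-3 - -8\right) + \left(4 - -6\right)\right) 2 = \left(\left(-3 + 8\right) + \left(4 + 6\right)\right) 2 = \left(5 + 10\right) 2 = 15 \cdot 2 = 30$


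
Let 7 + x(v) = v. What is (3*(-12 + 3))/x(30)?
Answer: -27/23 ≈ -1.1739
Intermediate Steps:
x(v) = -7 + v
(3*(-12 + 3))/x(30) = (3*(-12 + 3))/(-7 + 30) = (3*(-9))/23 = -27*1/23 = -27/23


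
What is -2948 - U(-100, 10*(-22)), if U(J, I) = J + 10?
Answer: -2858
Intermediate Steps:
U(J, I) = 10 + J
-2948 - U(-100, 10*(-22)) = -2948 - (10 - 100) = -2948 - 1*(-90) = -2948 + 90 = -2858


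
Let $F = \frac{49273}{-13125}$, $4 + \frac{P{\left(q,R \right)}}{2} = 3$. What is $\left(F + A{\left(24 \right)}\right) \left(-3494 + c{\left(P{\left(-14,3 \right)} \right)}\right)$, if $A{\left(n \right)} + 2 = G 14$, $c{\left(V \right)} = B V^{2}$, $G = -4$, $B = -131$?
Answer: $\frac{465240202}{1875} \approx 2.4813 \cdot 10^{5}$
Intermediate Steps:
$P{\left(q,R \right)} = -2$ ($P{\left(q,R \right)} = -8 + 2 \cdot 3 = -8 + 6 = -2$)
$c{\left(V \right)} = - 131 V^{2}$
$A{\left(n \right)} = -58$ ($A{\left(n \right)} = -2 - 56 = -58$)
$F = - \frac{7039}{1875}$ ($F = 49273 \left(- \frac{1}{13125}\right) = - \frac{7039}{1875} \approx -3.7541$)
$\left(F + A{\left(24 \right)}\right) \left(-3494 + c{\left(P{\left(-14,3 \right)} \right)}\right) = \left(- \frac{7039}{1875} - 58\right) \left(-3494 - 131 \left(-2\right)^{2}\right) = - \frac{115789 \left(-3494 - 524\right)}{1875} = \left(- \frac{115789}{1875}\right) \left(-4018\right) = \frac{465240202}{1875}$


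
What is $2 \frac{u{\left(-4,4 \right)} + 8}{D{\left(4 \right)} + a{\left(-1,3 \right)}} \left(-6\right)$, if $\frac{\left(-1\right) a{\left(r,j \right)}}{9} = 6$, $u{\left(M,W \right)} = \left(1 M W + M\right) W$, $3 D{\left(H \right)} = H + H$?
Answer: $- \frac{1296}{77} \approx -16.831$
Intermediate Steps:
$D{\left(H \right)} = \frac{2 H}{3}$ ($D{\left(H \right)} = \frac{H + H}{3} = \frac{2 H}{3}$)
$u{\left(M,W \right)} = W \left(M + M W\right)$ ($u{\left(M,W \right)} = \left(M W + M\right) W = \left(M + M W\right) W = W \left(M + M W\right)$)
$a{\left(r,j \right)} = -54$ ($a{\left(r,j \right)} = \left(-9\right) 6 = -54$)
$2 \frac{u{\left(-4,4 \right)} + 8}{D{\left(4 \right)} + a{\left(-1,3 \right)}} \left(-6\right) = 2 \frac{\left(-4\right) 4 \left(1 + 4\right) + 8}{\frac{2}{3} \cdot 4 - 54} \left(-6\right) = 2 \frac{\left(-4\right) 4 \cdot 5 + 8}{\frac{8}{3} - 54} \left(-6\right) = 2 \frac{-80 + 8}{- \frac{154}{3}} \left(-6\right) = 2 \left(\left(-72\right) \left(- \frac{3}{154}\right)\right) \left(-6\right) = 2 \cdot \frac{108}{77} \left(-6\right) = \frac{216}{77} \left(-6\right) = - \frac{1296}{77}$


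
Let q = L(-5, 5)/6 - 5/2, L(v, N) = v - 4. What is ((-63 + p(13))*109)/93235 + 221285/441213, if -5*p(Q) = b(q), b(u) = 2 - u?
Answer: 87719933218/205682470275 ≈ 0.42648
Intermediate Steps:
L(v, N) = -4 + v
q = -4 (q = (-4 - 5)/6 - 5/2 = -9*⅙ - 5*½ = -3/2 - 5/2 = -4)
p(Q) = -6/5 (p(Q) = -(2 - 1*(-4))/5 = -(2 + 4)/5 = -⅕*6 = -6/5)
((-63 + p(13))*109)/93235 + 221285/441213 = ((-63 - 6/5)*109)/93235 + 221285/441213 = -321/5*109*(1/93235) + 221285*(1/441213) = -34989/5*1/93235 + 221285/441213 = -34989/466175 + 221285/441213 = 87719933218/205682470275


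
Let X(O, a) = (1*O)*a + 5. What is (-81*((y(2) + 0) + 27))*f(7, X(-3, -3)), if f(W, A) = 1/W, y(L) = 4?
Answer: -2511/7 ≈ -358.71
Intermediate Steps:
X(O, a) = 5 + O*a (X(O, a) = O*a + 5 = 5 + O*a)
(-81*((y(2) + 0) + 27))*f(7, X(-3, -3)) = -81*((4 + 0) + 27)/7 = -81*(4 + 27)*(⅐) = -81*31*(⅐) = -2511*⅐ = -2511/7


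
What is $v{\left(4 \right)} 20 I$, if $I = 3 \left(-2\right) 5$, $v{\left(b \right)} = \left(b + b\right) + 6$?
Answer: $-8400$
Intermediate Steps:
$v{\left(b \right)} = 6 + 2 b$ ($v{\left(b \right)} = 2 b + 6 = 6 + 2 b$)
$I = -30$ ($I = \left(-6\right) 5 = -30$)
$v{\left(4 \right)} 20 I = \left(6 + 2 \cdot 4\right) 20 \left(-30\right) = \left(6 + 8\right) 20 \left(-30\right) = 14 \cdot 20 \left(-30\right) = 280 \left(-30\right) = -8400$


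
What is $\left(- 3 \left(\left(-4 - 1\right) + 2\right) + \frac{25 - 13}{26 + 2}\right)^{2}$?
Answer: $\frac{4356}{49} \approx 88.898$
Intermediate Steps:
$\left(- 3 \left(\left(-4 - 1\right) + 2\right) + \frac{25 - 13}{26 + 2}\right)^{2} = \left(- 3 \left(-5 + 2\right) + \frac{12}{28}\right)^{2} = \left(\left(-3\right) \left(-3\right) + 12 \cdot \frac{1}{28}\right)^{2} = \left(9 + \frac{3}{7}\right)^{2} = \left(\frac{66}{7}\right)^{2} = \frac{4356}{49}$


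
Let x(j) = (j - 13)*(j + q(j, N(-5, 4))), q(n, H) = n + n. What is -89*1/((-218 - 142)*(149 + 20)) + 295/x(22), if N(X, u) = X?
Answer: 1000037/2007720 ≈ 0.49810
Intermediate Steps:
q(n, H) = 2*n
x(j) = 3*j*(-13 + j) (x(j) = (j - 13)*(j + 2*j) = (-13 + j)*(3*j) = 3*j*(-13 + j))
-89*1/((-218 - 142)*(149 + 20)) + 295/x(22) = -89*1/((-218 - 142)*(149 + 20)) + 295/((3*22*(-13 + 22))) = -89/((-360*169)) + 295/((3*22*9)) = -89/(-60840) + 295/594 = -89*(-1/60840) + 295*(1/594) = 89/60840 + 295/594 = 1000037/2007720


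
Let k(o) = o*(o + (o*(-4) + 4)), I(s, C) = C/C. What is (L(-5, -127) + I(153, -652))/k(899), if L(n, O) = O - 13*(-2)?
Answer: 100/2421007 ≈ 4.1305e-5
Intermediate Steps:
I(s, C) = 1
L(n, O) = 26 + O (L(n, O) = O + 26 = 26 + O)
k(o) = o*(4 - 3*o) (k(o) = o*(o + (-4*o + 4)) = o*(o + (4 - 4*o)) = o*(4 - 3*o))
(L(-5, -127) + I(153, -652))/k(899) = ((26 - 127) + 1)/((899*(4 - 3*899))) = (-101 + 1)/((899*(4 - 2697))) = -100/(899*(-2693)) = -100/(-2421007) = -100*(-1/2421007) = 100/2421007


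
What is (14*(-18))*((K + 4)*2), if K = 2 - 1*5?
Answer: -504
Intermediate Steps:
K = -3 (K = 2 - 5 = -3)
(14*(-18))*((K + 4)*2) = (14*(-18))*((-3 + 4)*2) = -252*2 = -504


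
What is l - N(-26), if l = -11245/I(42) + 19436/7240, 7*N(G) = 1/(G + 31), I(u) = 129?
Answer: -138133171/1634430 ≈ -84.515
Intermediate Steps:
N(G) = 1/(7*(31 + G)) (N(G) = 1/(7*(G + 31)) = 1/(7*(31 + G)))
l = -19726639/233490 (l = -11245/129 + 19436/7240 = -11245*1/129 + 19436*(1/7240) = -11245/129 + 4859/1810 = -19726639/233490 ≈ -84.486)
l - N(-26) = -19726639/233490 - 1/(7*(31 - 26)) = -19726639/233490 - 1/(7*5) = -19726639/233490 - 1*1/35 = -19726639/233490 - 1/35 = -138133171/1634430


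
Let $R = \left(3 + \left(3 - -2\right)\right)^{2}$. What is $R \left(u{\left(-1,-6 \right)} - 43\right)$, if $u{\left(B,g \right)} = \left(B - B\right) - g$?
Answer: $-2368$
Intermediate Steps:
$u{\left(B,g \right)} = - g$ ($u{\left(B,g \right)} = 0 - g = - g$)
$R = 64$ ($R = \left(3 + \left(3 + 2\right)\right)^{2} = \left(3 + 5\right)^{2} = 8^{2} = 64$)
$R \left(u{\left(-1,-6 \right)} - 43\right) = 64 \left(\left(-1\right) \left(-6\right) - 43\right) = 64 \left(6 - 43\right) = 64 \left(-37\right) = -2368$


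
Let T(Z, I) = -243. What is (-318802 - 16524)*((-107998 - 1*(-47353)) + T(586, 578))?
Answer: 20417329488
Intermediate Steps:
(-318802 - 16524)*((-107998 - 1*(-47353)) + T(586, 578)) = (-318802 - 16524)*((-107998 - 1*(-47353)) - 243) = -335326*((-107998 + 47353) - 243) = -335326*(-60645 - 243) = -335326*(-60888) = 20417329488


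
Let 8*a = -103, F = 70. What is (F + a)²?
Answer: 208849/64 ≈ 3263.3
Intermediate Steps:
a = -103/8 (a = (⅛)*(-103) = -103/8 ≈ -12.875)
(F + a)² = (70 - 103/8)² = (457/8)² = 208849/64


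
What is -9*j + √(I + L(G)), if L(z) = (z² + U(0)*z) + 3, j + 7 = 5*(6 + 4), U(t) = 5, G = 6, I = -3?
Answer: -387 + √66 ≈ -378.88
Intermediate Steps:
j = 43 (j = -7 + 5*(6 + 4) = -7 + 5*10 = -7 + 50 = 43)
L(z) = 3 + z² + 5*z (L(z) = (z² + 5*z) + 3 = 3 + z² + 5*z)
-9*j + √(I + L(G)) = -9*43 + √(-3 + (3 + 6² + 5*6)) = -387 + √(-3 + (3 + 36 + 30)) = -387 + √(-3 + 69) = -387 + √66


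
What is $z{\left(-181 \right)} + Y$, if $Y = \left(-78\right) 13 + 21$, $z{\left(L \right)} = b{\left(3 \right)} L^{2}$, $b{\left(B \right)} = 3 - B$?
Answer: $-993$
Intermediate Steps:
$z{\left(L \right)} = 0$ ($z{\left(L \right)} = \left(3 - 3\right) L^{2} = 0 L^{2} = 0$)
$Y = -993$ ($Y = -1014 + 21 = -993$)
$z{\left(-181 \right)} + Y = 0 - 993 = -993$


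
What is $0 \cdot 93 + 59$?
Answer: $59$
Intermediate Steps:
$0 \cdot 93 + 59 = 0 + 59 = 59$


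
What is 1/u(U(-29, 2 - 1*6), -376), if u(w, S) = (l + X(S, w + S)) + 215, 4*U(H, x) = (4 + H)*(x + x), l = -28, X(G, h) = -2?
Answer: 1/185 ≈ 0.0054054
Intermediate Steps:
U(H, x) = x*(4 + H)/2 (U(H, x) = ((4 + H)*(x + x))/4 = ((4 + H)*(2*x))/4 = (2*x*(4 + H))/4 = x*(4 + H)/2)
u(w, S) = 185 (u(w, S) = (-28 - 2) + 215 = -30 + 215 = 185)
1/u(U(-29, 2 - 1*6), -376) = 1/185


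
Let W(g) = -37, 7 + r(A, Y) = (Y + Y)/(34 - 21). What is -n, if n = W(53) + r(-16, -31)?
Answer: 634/13 ≈ 48.769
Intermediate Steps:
r(A, Y) = -7 + 2*Y/13 (r(A, Y) = -7 + (Y + Y)/(34 - 21) = -7 + (2*Y)/13 = -7 + (2*Y)*(1/13) = -7 + 2*Y/13)
n = -634/13 (n = -37 + (-7 + (2/13)*(-31)) = -37 + (-7 - 62/13) = -37 - 153/13 = -634/13 ≈ -48.769)
-n = -1*(-634/13) = 634/13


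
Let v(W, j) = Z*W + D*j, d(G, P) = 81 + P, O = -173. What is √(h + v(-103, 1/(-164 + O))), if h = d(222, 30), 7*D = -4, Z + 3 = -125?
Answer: √73985102331/2359 ≈ 115.30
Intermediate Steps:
Z = -128 (Z = -3 - 125 = -128)
D = -4/7 (D = (⅐)*(-4) = -4/7 ≈ -0.57143)
h = 111 (h = 81 + 30 = 111)
v(W, j) = -128*W - 4*j/7
√(h + v(-103, 1/(-164 + O))) = √(111 + (-128*(-103) - 4/(7*(-164 - 173)))) = √(111 + (13184 - 4/7/(-337))) = √(111 + (13184 - 4/7*(-1/337))) = √(111 + (13184 + 4/2359)) = √(111 + 31101060/2359) = √(31362909/2359) = √73985102331/2359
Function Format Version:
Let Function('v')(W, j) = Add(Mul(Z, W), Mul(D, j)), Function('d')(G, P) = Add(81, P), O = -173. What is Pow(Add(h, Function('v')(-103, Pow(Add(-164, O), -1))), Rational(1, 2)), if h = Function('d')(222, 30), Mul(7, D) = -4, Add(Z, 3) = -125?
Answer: Mul(Rational(1, 2359), Pow(73985102331, Rational(1, 2))) ≈ 115.30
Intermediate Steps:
Z = -128 (Z = Add(-3, -125) = -128)
D = Rational(-4, 7) (D = Mul(Rational(1, 7), -4) = Rational(-4, 7) ≈ -0.57143)
h = 111 (h = Add(81, 30) = 111)
Function('v')(W, j) = Add(Mul(-128, W), Mul(Rational(-4, 7), j))
Pow(Add(h, Function('v')(-103, Pow(Add(-164, O), -1))), Rational(1, 2)) = Pow(Add(111, Add(Mul(-128, -103), Mul(Rational(-4, 7), Pow(Add(-164, -173), -1)))), Rational(1, 2)) = Pow(Add(111, Add(13184, Mul(Rational(-4, 7), Pow(-337, -1)))), Rational(1, 2)) = Pow(Add(111, Add(13184, Mul(Rational(-4, 7), Rational(-1, 337)))), Rational(1, 2)) = Pow(Add(111, Add(13184, Rational(4, 2359))), Rational(1, 2)) = Pow(Add(111, Rational(31101060, 2359)), Rational(1, 2)) = Pow(Rational(31362909, 2359), Rational(1, 2)) = Mul(Rational(1, 2359), Pow(73985102331, Rational(1, 2)))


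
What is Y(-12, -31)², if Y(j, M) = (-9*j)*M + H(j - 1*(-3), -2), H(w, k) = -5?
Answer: 11242609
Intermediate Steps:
Y(j, M) = -5 - 9*M*j (Y(j, M) = (-9*j)*M - 5 = -9*M*j - 5 = -5 - 9*M*j)
Y(-12, -31)² = (-5 - 9*(-31)*(-12))² = (-5 - 3348)² = (-3353)² = 11242609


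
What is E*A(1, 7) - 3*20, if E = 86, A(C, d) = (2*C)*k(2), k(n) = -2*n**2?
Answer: -1436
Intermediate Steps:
A(C, d) = -16*C (A(C, d) = (2*C)*(-2*2**2) = (2*C)*(-2*4) = (2*C)*(-8) = -16*C)
E*A(1, 7) - 3*20 = 86*(-16*1) - 3*20 = 86*(-16) - 60 = -1376 - 60 = -1436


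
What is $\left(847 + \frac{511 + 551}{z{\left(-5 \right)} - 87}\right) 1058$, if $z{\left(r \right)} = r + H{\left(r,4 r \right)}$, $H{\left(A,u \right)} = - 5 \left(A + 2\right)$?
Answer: $\frac{67878106}{77} \approx 8.8153 \cdot 10^{5}$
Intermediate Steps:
$H{\left(A,u \right)} = -10 - 5 A$ ($H{\left(A,u \right)} = - 5 \left(2 + A\right) = -10 - 5 A$)
$z{\left(r \right)} = -10 - 4 r$ ($z{\left(r \right)} = r - \left(10 + 5 r\right) = -10 - 4 r$)
$\left(847 + \frac{511 + 551}{z{\left(-5 \right)} - 87}\right) 1058 = \left(847 + \frac{511 + 551}{\left(-10 - -20\right) - 87}\right) 1058 = \left(847 + \frac{1062}{\left(-10 + 20\right) - 87}\right) 1058 = \left(847 + \frac{1062}{10 - 87}\right) 1058 = \left(847 + \frac{1062}{-77}\right) 1058 = \left(847 + 1062 \left(- \frac{1}{77}\right)\right) 1058 = \left(847 - \frac{1062}{77}\right) 1058 = \frac{64157}{77} \cdot 1058 = \frac{67878106}{77}$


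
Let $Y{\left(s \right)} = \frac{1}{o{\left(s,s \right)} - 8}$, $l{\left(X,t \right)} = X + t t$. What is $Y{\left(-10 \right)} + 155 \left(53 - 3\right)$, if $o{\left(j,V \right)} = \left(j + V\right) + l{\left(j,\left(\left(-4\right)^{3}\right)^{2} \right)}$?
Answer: $\frac{130023129501}{16777178} \approx 7750.0$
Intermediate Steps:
$l{\left(X,t \right)} = X + t^{2}$
$o{\left(j,V \right)} = 16777216 + V + 2 j$ ($o{\left(j,V \right)} = \left(j + V\right) + \left(j + \left(\left(\left(-4\right)^{3}\right)^{2}\right)^{2}\right) = \left(V + j\right) + \left(j + \left(\left(-64\right)^{2}\right)^{2}\right) = \left(V + j\right) + \left(j + 4096^{2}\right) = \left(V + j\right) + \left(j + 16777216\right) = \left(V + j\right) + \left(16777216 + j\right) = 16777216 + V + 2 j$)
$Y{\left(s \right)} = \frac{1}{16777208 + 3 s}$ ($Y{\left(s \right)} = \frac{1}{\left(16777216 + s + 2 s\right) - 8} = \frac{1}{\left(16777216 + 3 s\right) - 8} = \frac{1}{16777208 + 3 s}$)
$Y{\left(-10 \right)} + 155 \left(53 - 3\right) = \frac{1}{16777208 + 3 \left(-10\right)} + 155 \left(53 - 3\right) = \frac{1}{16777208 - 30} + 155 \cdot 50 = \frac{1}{16777178} + 7750 = \frac{130023129501}{16777178}$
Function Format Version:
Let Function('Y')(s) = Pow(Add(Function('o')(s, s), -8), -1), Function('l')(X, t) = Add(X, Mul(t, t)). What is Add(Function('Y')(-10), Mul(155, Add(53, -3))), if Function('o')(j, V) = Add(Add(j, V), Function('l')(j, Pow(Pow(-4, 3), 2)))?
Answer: Rational(130023129501, 16777178) ≈ 7750.0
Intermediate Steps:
Function('l')(X, t) = Add(X, Pow(t, 2))
Function('o')(j, V) = Add(16777216, V, Mul(2, j)) (Function('o')(j, V) = Add(Add(j, V), Add(j, Pow(Pow(Pow(-4, 3), 2), 2))) = Add(Add(V, j), Add(j, Pow(Pow(-64, 2), 2))) = Add(Add(V, j), Add(j, Pow(4096, 2))) = Add(Add(V, j), Add(j, 16777216)) = Add(Add(V, j), Add(16777216, j)) = Add(16777216, V, Mul(2, j)))
Function('Y')(s) = Pow(Add(16777208, Mul(3, s)), -1) (Function('Y')(s) = Pow(Add(Add(16777216, s, Mul(2, s)), -8), -1) = Pow(Add(Add(16777216, Mul(3, s)), -8), -1) = Pow(Add(16777208, Mul(3, s)), -1))
Add(Function('Y')(-10), Mul(155, Add(53, -3))) = Add(Pow(Add(16777208, Mul(3, -10)), -1), Mul(155, Add(53, -3))) = Add(Pow(Add(16777208, -30), -1), Mul(155, 50)) = Add(Pow(16777178, -1), 7750) = Add(Rational(1, 16777178), 7750) = Rational(130023129501, 16777178)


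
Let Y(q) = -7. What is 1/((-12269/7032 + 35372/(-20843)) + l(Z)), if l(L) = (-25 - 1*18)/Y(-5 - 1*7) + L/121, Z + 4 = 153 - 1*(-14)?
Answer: 124143075672/502550745407 ≈ 0.24703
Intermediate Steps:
Z = 163 (Z = -4 + (153 - 1*(-14)) = -4 + (153 + 14) = -4 + 167 = 163)
l(L) = 43/7 + L/121 (l(L) = (-25 - 1*18)/(-7) + L/121 = (-25 - 18)*(-⅐) + L*(1/121) = -43*(-⅐) + L/121 = 43/7 + L/121)
1/((-12269/7032 + 35372/(-20843)) + l(Z)) = 1/((-12269/7032 + 35372/(-20843)) + (43/7 + (1/121)*163)) = 1/((-12269*1/7032 + 35372*(-1/20843)) + (43/7 + 163/121)) = 1/((-12269/7032 - 35372/20843) + 6344/847) = 1/(-504458671/146567976 + 6344/847) = 1/(502550745407/124143075672) = 124143075672/502550745407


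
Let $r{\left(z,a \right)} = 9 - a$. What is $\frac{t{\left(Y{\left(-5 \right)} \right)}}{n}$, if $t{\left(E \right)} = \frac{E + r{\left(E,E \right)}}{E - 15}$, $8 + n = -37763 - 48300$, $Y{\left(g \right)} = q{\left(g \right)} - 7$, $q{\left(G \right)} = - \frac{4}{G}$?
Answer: $\frac{45}{9123526} \approx 4.9323 \cdot 10^{-6}$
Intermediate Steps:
$Y{\left(g \right)} = -7 - \frac{4}{g}$ ($Y{\left(g \right)} = - \frac{4}{g} - 7 = -7 - \frac{4}{g}$)
$n = -86071$ ($n = -8 - 86063 = -86071$)
$t{\left(E \right)} = \frac{9}{-15 + E}$ ($t{\left(E \right)} = \frac{E - \left(-9 + E\right)}{E - 15} = \frac{9}{-15 + E}$)
$\frac{t{\left(Y{\left(-5 \right)} \right)}}{n} = \frac{9 \frac{1}{-15 - \left(7 + \frac{4}{-5}\right)}}{-86071} = \frac{9}{-15 - \frac{31}{5}} \left(- \frac{1}{86071}\right) = \frac{9}{- \frac{106}{5}} \left(- \frac{1}{86071}\right) = 9 \left(- \frac{5}{106}\right) \left(- \frac{1}{86071}\right) = \left(- \frac{45}{106}\right) \left(- \frac{1}{86071}\right) = \frac{45}{9123526}$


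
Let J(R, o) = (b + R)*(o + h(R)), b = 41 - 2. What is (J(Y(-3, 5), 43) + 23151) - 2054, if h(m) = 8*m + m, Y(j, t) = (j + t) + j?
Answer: 22389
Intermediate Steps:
b = 39
Y(j, t) = t + 2*j
h(m) = 9*m
J(R, o) = (39 + R)*(o + 9*R)
(J(Y(-3, 5), 43) + 23151) - 2054 = ((9*(5 + 2*(-3))**2 + 39*43 + 351*(5 + 2*(-3)) + (5 + 2*(-3))*43) + 23151) - 2054 = ((9*(5 - 6)**2 + 1677 + 351*(5 - 6) + (5 - 6)*43) + 23151) - 2054 = ((9*(-1)**2 + 1677 + 351*(-1) - 1*43) + 23151) - 2054 = ((9*1 + 1677 - 351 - 43) + 23151) - 2054 = ((9 + 1677 - 351 - 43) + 23151) - 2054 = (1292 + 23151) - 2054 = 24443 - 2054 = 22389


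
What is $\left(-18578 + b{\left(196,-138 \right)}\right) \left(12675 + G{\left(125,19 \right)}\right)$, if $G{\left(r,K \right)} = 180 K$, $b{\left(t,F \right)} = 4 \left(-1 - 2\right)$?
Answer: $-299206050$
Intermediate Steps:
$b{\left(t,F \right)} = -12$ ($b{\left(t,F \right)} = 4 \left(-3\right) = -12$)
$\left(-18578 + b{\left(196,-138 \right)}\right) \left(12675 + G{\left(125,19 \right)}\right) = \left(-18578 - 12\right) \left(12675 + 180 \cdot 19\right) = - 18590 \left(12675 + 3420\right) = \left(-18590\right) 16095 = -299206050$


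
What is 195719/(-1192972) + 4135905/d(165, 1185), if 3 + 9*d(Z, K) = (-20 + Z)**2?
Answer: 1168475140319/659964668 ≈ 1770.5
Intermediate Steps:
d(Z, K) = -1/3 + (-20 + Z)**2/9
195719/(-1192972) + 4135905/d(165, 1185) = 195719/(-1192972) + 4135905/(-1/3 + (-20 + 165)**2/9) = 195719*(-1/1192972) + 4135905/(-1/3 + (1/9)*145**2) = -10301/62788 + 4135905/(-1/3 + (1/9)*21025) = -10301/62788 + 4135905/(-1/3 + 21025/9) = -10301/62788 + 4135905/(21022/9) = -10301/62788 + 4135905*(9/21022) = -10301/62788 + 37223145/21022 = 1168475140319/659964668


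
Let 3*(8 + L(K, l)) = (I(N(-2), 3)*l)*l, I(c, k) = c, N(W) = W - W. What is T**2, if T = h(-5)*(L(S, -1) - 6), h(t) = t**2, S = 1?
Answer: 122500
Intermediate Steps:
N(W) = 0
L(K, l) = -8 (L(K, l) = -8 + ((0*l)*l)/3 = -8 + (0*l)/3 = -8 + (1/3)*0 = -8 + 0 = -8)
T = -350 (T = (-5)**2*(-8 - 6) = 25*(-14) = -350)
T**2 = (-350)**2 = 122500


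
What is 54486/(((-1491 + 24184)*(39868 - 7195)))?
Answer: 18162/247149463 ≈ 7.3486e-5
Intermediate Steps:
54486/(((-1491 + 24184)*(39868 - 7195))) = 54486/((22693*32673)) = 54486/741448389 = 54486*(1/741448389) = 18162/247149463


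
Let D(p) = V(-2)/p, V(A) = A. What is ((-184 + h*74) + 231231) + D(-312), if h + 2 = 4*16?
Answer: 36759061/156 ≈ 2.3564e+5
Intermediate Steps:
h = 62 (h = -2 + 4*16 = -2 + 64 = 62)
D(p) = -2/p
((-184 + h*74) + 231231) + D(-312) = ((-184 + 62*74) + 231231) - 2/(-312) = ((-184 + 4588) + 231231) - 2*(-1/312) = (4404 + 231231) + 1/156 = 235635 + 1/156 = 36759061/156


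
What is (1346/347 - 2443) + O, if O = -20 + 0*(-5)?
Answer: -853315/347 ≈ -2459.1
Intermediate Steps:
O = -20 (O = -20 + 0 = -20)
(1346/347 - 2443) + O = (1346/347 - 2443) - 20 = -846375/347 - 20 = -853315/347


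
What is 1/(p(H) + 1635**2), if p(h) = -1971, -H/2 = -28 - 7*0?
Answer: 1/2671254 ≈ 3.7436e-7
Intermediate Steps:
H = 56 (H = -2*(-28 - 7*0) = -2*(-28 + 0) = -2*(-28) = 56)
1/(p(H) + 1635**2) = 1/(-1971 + 1635**2) = 1/(-1971 + 2673225) = 1/2671254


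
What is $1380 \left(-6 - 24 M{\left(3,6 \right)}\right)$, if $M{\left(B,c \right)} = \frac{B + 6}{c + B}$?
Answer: $-41400$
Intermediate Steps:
$M{\left(B,c \right)} = \frac{6 + B}{B + c}$
$1380 \left(-6 - 24 M{\left(3,6 \right)}\right) = 1380 \left(-6 - 24 \frac{6 + 3}{3 + 6}\right) = 1380 \left(-6 - 24 \cdot \frac{1}{9} \cdot 9\right) = 1380 \left(-6 - 24\right) = 1380 \left(-30\right) = -41400$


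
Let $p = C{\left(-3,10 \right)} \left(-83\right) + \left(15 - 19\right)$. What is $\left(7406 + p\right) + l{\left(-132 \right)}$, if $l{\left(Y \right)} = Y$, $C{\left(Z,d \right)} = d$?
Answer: $6440$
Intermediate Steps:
$p = -834$ ($p = 10 \left(-83\right) + \left(15 - 19\right) = -830 - 4 = -834$)
$\left(7406 + p\right) + l{\left(-132 \right)} = \left(7406 - 834\right) - 132 = 6572 - 132 = 6440$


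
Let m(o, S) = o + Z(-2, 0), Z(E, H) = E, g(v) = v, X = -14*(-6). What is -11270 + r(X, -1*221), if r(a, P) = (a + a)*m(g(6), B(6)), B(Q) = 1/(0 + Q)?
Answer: -10598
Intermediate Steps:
X = 84
B(Q) = 1/Q
m(o, S) = -2 + o (m(o, S) = o - 2 = -2 + o)
r(a, P) = 8*a (r(a, P) = (a + a)*(-2 + 6) = (2*a)*4 = 8*a)
-11270 + r(X, -1*221) = -11270 + 8*84 = -11270 + 672 = -10598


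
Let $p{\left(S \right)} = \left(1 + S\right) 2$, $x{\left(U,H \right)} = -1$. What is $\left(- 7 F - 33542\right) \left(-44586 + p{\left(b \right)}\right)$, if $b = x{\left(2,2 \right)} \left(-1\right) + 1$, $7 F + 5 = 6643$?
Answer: $1791224400$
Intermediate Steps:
$F = \frac{6638}{7}$ ($F = - \frac{5}{7} + \frac{1}{7} \cdot 6643 = - \frac{5}{7} + 949 = \frac{6638}{7} \approx 948.29$)
$b = 2$ ($b = \left(-1\right) \left(-1\right) + 1 = 1 + 1 = 2$)
$p{\left(S \right)} = 2 + 2 S$
$\left(- 7 F - 33542\right) \left(-44586 + p{\left(b \right)}\right) = \left(\left(-7\right) \frac{6638}{7} - 33542\right) \left(-44586 + \left(2 + 2 \cdot 2\right)\right) = \left(-6638 - 33542\right) \left(-44586 + \left(2 + 4\right)\right) = - 40180 \left(-44586 + 6\right) = \left(-40180\right) \left(-44580\right) = 1791224400$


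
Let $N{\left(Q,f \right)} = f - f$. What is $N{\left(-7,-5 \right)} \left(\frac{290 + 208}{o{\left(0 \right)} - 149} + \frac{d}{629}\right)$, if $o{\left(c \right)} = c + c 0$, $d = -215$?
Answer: $0$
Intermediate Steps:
$o{\left(c \right)} = c$ ($o{\left(c \right)} = c + 0 = c$)
$N{\left(Q,f \right)} = 0$
$N{\left(-7,-5 \right)} \left(\frac{290 + 208}{o{\left(0 \right)} - 149} + \frac{d}{629}\right) = 0 \left(\frac{290 + 208}{0 - 149} - \frac{215}{629}\right) = 0 \left(\frac{498}{-149} - \frac{215}{629}\right) = 0 \left(498 \left(- \frac{1}{149}\right) - \frac{215}{629}\right) = 0 \left(- \frac{498}{149} - \frac{215}{629}\right) = 0 \left(- \frac{345277}{93721}\right) = 0$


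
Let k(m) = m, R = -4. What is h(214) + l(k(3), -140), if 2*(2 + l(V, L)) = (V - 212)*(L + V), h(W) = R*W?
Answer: 26917/2 ≈ 13459.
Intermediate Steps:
h(W) = -4*W
l(V, L) = -2 + (-212 + V)*(L + V)/2 (l(V, L) = -2 + ((V - 212)*(L + V))/2 = -2 + ((-212 + V)*(L + V))/2 = -2 + (-212 + V)*(L + V)/2)
h(214) + l(k(3), -140) = -4*214 + (-2 + (½)*3² - 106*(-140) - 106*3 + (½)*(-140)*3) = -856 + (-2 + (½)*9 + 14840 - 318 - 210) = -856 + (-2 + 9/2 + 14840 - 318 - 210) = -856 + 28629/2 = 26917/2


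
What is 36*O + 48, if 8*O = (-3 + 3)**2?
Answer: 48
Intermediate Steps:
O = 0 (O = (-3 + 3)**2/8 = (1/8)*0**2 = (1/8)*0 = 0)
36*O + 48 = 36*0 + 48 = 0 + 48 = 48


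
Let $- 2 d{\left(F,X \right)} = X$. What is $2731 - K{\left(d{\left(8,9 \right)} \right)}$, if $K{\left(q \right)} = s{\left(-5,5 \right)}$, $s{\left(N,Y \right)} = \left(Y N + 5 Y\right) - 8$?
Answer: $2739$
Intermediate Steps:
$d{\left(F,X \right)} = - \frac{X}{2}$
$s{\left(N,Y \right)} = -8 + 5 Y + N Y$ ($s{\left(N,Y \right)} = \left(N Y + 5 Y\right) - 8 = \left(5 Y + N Y\right) - 8 = -8 + 5 Y + N Y$)
$K{\left(q \right)} = -8$ ($K{\left(q \right)} = -8 + 5 \cdot 5 - 25 = -8 + 25 - 25 = -8$)
$2731 - K{\left(d{\left(8,9 \right)} \right)} = 2731 - -8 = 2731 + 8 = 2739$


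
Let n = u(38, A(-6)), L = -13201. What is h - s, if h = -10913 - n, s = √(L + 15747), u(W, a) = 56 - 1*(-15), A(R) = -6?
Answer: -10984 - √2546 ≈ -11034.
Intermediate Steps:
u(W, a) = 71 (u(W, a) = 56 + 15 = 71)
n = 71
s = √2546 (s = √(-13201 + 15747) = √2546 ≈ 50.458)
h = -10984 (h = -10913 - 1*71 = -10913 - 71 = -10984)
h - s = -10984 - √2546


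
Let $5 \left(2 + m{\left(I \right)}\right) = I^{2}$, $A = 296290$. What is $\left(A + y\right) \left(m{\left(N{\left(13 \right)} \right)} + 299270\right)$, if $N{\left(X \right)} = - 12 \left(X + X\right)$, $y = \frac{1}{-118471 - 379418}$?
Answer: $\frac{26122168614610484}{276605} \approx 9.4439 \cdot 10^{10}$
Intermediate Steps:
$y = - \frac{1}{497889}$ ($y = \frac{1}{-497889} = - \frac{1}{497889} \approx -2.0085 \cdot 10^{-6}$)
$N{\left(X \right)} = - 24 X$ ($N{\left(X \right)} = - 12 \cdot 2 X = - 24 X$)
$m{\left(I \right)} = -2 + \frac{I^{2}}{5}$
$\left(A + y\right) \left(m{\left(N{\left(13 \right)} \right)} + 299270\right) = \left(296290 - \frac{1}{497889}\right) \left(\left(-2 + \frac{\left(\left(-24\right) 13\right)^{2}}{5}\right) + 299270\right) = \frac{147519531809 \left(\left(-2 + \frac{\left(-312\right)^{2}}{5}\right) + 299270\right)}{497889} = \frac{147519531809 \left(\left(-2 + \frac{1}{5} \cdot 97344\right) + 299270\right)}{497889} = \frac{147519531809 \left(\left(-2 + \frac{97344}{5}\right) + 299270\right)}{497889} = \frac{147519531809 \left(\frac{97334}{5} + 299270\right)}{497889} = \frac{147519531809}{497889} \cdot \frac{1593684}{5} = \frac{26122168614610484}{276605}$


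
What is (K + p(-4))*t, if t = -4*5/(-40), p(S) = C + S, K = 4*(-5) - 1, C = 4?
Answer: -21/2 ≈ -10.500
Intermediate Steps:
K = -21 (K = -20 - 1 = -21)
p(S) = 4 + S
t = ½ (t = -20*(-1/40) = ½ ≈ 0.50000)
(K + p(-4))*t = (-21 + (4 - 4))*(½) = (-21 + 0)*(½) = -21*½ = -21/2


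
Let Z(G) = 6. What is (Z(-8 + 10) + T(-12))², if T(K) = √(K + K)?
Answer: 12 + 24*I*√6 ≈ 12.0 + 58.788*I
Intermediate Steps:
T(K) = √2*√K (T(K) = √(2*K) = √2*√K)
(Z(-8 + 10) + T(-12))² = (6 + √2*√(-12))² = (6 + √2*(2*I*√3))² = (6 + 2*I*√6)²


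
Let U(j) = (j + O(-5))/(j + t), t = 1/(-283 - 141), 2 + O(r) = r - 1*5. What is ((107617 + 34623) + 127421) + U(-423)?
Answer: 48364693773/179353 ≈ 2.6966e+5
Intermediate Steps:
O(r) = -7 + r (O(r) = -2 + (r - 1*5) = -2 + (r - 5) = -2 + (-5 + r) = -7 + r)
t = -1/424 (t = 1/(-424) = -1/424 ≈ -0.0023585)
U(j) = (-12 + j)/(-1/424 + j) (U(j) = (j + (-7 - 5))/(j - 1/424) = (j - 12)/(-1/424 + j) = (-12 + j)/(-1/424 + j))
((107617 + 34623) + 127421) + U(-423) = ((107617 + 34623) + 127421) + 424*(-12 - 423)/(-1 + 424*(-423)) = (142240 + 127421) + 424*(-435)/(-1 - 179352) = 269661 + 424*(-435)/(-179353) = 269661 + 424*(-1/179353)*(-435) = 269661 + 184440/179353 = 48364693773/179353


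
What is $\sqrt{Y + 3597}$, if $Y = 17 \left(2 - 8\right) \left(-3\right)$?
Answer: $\sqrt{3903} \approx 62.474$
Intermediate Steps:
$Y = 306$ ($Y = 17 \left(2 - 8\right) \left(-3\right) = 17 \left(-6\right) \left(-3\right) = \left(-102\right) \left(-3\right) = 306$)
$\sqrt{Y + 3597} = \sqrt{306 + 3597} = \sqrt{3903}$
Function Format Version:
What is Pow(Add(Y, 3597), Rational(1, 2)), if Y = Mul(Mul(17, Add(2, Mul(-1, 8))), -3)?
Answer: Pow(3903, Rational(1, 2)) ≈ 62.474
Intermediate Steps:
Y = 306 (Y = Mul(Mul(17, Add(2, -8)), -3) = Mul(Mul(17, -6), -3) = Mul(-102, -3) = 306)
Pow(Add(Y, 3597), Rational(1, 2)) = Pow(Add(306, 3597), Rational(1, 2)) = Pow(3903, Rational(1, 2))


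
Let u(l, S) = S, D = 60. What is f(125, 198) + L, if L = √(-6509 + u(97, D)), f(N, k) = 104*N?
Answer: 13000 + I*√6449 ≈ 13000.0 + 80.306*I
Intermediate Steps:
L = I*√6449 (L = √(-6509 + 60) = √(-6449) = I*√6449 ≈ 80.306*I)
f(125, 198) + L = 104*125 + I*√6449 = 13000 + I*√6449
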